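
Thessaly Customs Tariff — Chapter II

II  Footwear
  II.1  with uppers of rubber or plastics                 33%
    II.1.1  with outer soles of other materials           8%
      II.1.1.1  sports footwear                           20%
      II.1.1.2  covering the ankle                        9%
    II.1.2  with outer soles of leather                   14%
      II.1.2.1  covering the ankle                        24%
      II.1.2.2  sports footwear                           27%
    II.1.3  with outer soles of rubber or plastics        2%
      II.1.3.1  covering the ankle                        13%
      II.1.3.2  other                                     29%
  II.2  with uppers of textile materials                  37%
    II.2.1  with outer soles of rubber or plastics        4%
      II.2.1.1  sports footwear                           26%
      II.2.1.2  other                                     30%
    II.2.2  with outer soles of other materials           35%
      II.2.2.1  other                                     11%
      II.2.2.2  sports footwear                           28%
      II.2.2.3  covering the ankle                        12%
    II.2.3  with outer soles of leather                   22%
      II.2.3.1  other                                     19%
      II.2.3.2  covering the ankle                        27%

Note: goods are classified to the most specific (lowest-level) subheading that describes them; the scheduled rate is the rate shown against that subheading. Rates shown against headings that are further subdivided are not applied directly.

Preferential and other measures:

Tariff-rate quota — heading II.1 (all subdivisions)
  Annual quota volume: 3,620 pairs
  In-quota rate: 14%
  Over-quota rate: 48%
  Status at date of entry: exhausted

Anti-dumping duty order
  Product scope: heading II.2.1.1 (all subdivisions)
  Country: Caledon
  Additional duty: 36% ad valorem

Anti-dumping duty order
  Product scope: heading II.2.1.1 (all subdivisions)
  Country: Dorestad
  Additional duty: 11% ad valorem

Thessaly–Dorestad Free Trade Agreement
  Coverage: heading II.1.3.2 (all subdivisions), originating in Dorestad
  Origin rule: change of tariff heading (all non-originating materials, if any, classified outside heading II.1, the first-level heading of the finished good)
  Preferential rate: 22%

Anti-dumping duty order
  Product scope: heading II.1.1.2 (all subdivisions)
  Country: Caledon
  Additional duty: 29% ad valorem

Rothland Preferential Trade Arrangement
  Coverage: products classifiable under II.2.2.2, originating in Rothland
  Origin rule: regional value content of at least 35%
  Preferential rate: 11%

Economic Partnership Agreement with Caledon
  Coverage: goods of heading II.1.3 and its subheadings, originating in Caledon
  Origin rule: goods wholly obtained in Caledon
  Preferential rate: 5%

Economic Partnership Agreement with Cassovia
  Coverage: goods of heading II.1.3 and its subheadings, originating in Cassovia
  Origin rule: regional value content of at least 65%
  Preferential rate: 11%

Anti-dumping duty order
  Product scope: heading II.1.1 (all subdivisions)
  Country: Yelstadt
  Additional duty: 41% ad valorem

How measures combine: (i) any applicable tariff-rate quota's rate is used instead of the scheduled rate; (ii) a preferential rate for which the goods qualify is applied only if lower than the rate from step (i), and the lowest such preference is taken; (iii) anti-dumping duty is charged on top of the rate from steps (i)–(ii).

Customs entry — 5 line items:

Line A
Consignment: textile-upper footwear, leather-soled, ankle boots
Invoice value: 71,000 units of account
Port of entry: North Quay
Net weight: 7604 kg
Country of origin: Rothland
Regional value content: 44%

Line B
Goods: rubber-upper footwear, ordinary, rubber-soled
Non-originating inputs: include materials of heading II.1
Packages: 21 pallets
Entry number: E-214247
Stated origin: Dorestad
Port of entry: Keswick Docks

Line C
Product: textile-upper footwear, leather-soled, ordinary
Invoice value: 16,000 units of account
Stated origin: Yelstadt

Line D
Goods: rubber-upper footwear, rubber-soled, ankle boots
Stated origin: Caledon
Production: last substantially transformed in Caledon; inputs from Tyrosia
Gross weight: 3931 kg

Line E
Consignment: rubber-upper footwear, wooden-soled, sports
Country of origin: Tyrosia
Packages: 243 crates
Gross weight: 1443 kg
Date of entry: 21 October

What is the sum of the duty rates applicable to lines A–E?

Line A: textile-upper → II.2; leather-soled → II.2.3; ankle boots → II.2.3.2. Scheduled 27%. Rothland agreement on II.2.2.2: II.2.3.2 not covered. → 27%.
Line B: rubber-upper → II.1; rubber-soled → II.1.3; ordinary → II.1.3.2. Scheduled 29%. quota on II.1 exhausted → over-quota 48%; Dorestad agreement on II.1.3.2: CTH not met. → 48%.
Line C: textile-upper → II.2; leather-soled → II.2.3; ordinary → II.2.3.1. Scheduled 19%. No special measure applies. → 19%.
Line D: rubber-upper → II.1; rubber-soled → II.1.3; ankle boots → II.1.3.1. Scheduled 13%. quota on II.1 exhausted → over-quota 48%; Caledon agreement on II.1.3: not wholly obtained. → 48%.
Line E: rubber-upper → II.1; wooden-soled → II.1.1; sports → II.1.1.1. Scheduled 20%. quota on II.1 exhausted → over-quota 48%. → 48%.
Sum: 27% + 48% + 19% + 48% + 48% = 190%.

190%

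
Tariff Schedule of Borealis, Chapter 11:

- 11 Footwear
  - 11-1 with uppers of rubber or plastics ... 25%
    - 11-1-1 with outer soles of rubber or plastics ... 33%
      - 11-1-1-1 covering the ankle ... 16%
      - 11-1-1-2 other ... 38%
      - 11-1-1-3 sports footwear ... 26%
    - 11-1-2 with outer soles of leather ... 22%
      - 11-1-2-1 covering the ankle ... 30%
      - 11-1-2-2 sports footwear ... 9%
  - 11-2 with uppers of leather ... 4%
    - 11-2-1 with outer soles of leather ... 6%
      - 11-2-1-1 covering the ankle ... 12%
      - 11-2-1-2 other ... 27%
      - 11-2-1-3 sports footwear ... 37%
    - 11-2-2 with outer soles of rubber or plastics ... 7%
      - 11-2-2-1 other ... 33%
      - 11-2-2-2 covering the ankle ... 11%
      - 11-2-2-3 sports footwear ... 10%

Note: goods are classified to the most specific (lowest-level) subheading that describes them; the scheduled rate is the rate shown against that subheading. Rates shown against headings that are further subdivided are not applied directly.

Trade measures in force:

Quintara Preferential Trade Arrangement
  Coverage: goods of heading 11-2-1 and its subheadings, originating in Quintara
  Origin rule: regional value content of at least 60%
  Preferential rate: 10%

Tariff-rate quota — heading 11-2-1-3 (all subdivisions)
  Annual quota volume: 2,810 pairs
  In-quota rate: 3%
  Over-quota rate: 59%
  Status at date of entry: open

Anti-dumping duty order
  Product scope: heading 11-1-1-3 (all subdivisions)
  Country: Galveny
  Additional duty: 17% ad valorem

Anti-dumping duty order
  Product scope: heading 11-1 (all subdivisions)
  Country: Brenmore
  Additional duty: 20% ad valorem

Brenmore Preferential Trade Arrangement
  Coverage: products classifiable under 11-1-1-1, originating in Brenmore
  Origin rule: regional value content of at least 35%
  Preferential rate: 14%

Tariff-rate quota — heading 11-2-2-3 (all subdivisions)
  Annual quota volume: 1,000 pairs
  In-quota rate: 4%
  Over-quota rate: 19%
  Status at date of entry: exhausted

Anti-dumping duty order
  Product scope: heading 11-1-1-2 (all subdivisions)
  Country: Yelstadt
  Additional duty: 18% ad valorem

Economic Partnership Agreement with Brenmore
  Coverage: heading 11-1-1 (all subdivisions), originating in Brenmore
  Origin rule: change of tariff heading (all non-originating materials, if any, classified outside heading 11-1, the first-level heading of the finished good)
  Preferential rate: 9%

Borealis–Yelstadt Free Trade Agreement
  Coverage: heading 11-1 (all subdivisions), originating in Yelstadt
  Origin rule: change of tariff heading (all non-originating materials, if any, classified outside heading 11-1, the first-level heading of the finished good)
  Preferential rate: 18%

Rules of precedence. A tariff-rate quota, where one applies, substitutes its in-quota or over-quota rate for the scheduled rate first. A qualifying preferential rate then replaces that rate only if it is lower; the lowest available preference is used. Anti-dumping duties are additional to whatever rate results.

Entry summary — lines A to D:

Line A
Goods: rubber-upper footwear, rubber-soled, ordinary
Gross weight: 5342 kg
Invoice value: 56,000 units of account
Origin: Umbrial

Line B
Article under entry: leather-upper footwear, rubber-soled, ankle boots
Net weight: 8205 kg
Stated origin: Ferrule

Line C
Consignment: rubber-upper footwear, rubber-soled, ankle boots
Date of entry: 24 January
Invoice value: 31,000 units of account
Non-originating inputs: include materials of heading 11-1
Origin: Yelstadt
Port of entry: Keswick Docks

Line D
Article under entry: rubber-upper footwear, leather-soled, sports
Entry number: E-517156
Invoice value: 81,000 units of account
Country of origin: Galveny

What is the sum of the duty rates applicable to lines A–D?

Line A: rubber-upper → 11-1; rubber-soled → 11-1-1; ordinary → 11-1-1-2. Scheduled 38%. No special measure applies. → 38%.
Line B: leather-upper → 11-2; rubber-soled → 11-2-2; ankle boots → 11-2-2-2. Scheduled 11%. No special measure applies. → 11%.
Line C: rubber-upper → 11-1; rubber-soled → 11-1-1; ankle boots → 11-1-1-1. Scheduled 16%. Yelstadt agreement on 11-1: CTH not met. → 16%.
Line D: rubber-upper → 11-1; leather-soled → 11-1-2; sports → 11-1-2-2. Scheduled 9%. No special measure applies. → 9%.
Sum: 38% + 11% + 16% + 9% = 74%.

74%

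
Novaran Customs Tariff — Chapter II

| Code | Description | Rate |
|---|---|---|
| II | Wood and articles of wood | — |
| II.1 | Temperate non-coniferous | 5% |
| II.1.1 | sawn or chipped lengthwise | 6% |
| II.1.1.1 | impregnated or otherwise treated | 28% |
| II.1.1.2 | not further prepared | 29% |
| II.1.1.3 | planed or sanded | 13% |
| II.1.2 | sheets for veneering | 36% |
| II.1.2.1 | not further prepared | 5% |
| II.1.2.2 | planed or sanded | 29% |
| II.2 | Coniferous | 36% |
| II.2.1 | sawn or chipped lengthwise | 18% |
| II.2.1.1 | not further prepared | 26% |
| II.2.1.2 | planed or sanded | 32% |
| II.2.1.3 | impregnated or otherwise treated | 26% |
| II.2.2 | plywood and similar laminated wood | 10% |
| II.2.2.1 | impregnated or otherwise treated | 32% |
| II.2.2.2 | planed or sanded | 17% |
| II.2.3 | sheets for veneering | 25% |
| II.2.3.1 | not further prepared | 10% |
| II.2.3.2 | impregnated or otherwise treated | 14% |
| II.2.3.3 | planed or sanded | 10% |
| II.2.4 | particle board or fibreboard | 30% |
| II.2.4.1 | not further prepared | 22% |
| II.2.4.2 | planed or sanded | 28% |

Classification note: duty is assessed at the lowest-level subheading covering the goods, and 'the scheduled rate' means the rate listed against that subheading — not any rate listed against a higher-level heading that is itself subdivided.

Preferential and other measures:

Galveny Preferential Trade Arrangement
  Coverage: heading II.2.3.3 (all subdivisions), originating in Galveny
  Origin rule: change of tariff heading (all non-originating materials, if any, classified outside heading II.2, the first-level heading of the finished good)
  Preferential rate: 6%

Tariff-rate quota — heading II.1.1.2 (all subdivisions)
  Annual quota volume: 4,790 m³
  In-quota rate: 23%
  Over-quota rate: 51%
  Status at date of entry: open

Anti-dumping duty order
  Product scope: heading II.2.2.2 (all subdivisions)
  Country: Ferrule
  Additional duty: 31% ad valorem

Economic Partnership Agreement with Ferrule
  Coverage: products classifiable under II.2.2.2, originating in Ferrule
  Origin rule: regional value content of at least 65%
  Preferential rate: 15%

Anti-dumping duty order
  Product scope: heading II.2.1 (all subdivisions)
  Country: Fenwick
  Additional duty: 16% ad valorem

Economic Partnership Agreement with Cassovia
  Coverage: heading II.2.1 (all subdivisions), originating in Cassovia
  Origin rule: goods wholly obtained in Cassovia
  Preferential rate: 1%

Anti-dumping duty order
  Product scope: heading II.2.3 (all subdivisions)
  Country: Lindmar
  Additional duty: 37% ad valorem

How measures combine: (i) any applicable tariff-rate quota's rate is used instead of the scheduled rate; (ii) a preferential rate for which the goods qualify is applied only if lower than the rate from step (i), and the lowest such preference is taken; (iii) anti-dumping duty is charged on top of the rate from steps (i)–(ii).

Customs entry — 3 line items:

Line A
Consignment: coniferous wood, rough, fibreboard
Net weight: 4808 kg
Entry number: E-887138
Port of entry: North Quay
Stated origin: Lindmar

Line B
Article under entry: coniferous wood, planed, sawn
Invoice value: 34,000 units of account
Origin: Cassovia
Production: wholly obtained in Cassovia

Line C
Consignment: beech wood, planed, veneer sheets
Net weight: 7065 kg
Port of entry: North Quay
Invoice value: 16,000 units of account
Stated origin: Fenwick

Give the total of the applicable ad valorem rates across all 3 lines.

Line A: coniferous → II.2; fibreboard → II.2.4; rough → II.2.4.1. Scheduled 22%. No special measure applies. → 22%.
Line B: coniferous → II.2; sawn → II.2.1; planed → II.2.1.2. Scheduled 32%. Cassovia agreement on II.2.1: wholly obtained → 1% available; preferential 1%. → 1%.
Line C: beech → II.1; veneer sheets → II.1.2; planed → II.1.2.2. Scheduled 29%. No special measure applies. → 29%.
Sum: 22% + 1% + 29% = 52%.

52%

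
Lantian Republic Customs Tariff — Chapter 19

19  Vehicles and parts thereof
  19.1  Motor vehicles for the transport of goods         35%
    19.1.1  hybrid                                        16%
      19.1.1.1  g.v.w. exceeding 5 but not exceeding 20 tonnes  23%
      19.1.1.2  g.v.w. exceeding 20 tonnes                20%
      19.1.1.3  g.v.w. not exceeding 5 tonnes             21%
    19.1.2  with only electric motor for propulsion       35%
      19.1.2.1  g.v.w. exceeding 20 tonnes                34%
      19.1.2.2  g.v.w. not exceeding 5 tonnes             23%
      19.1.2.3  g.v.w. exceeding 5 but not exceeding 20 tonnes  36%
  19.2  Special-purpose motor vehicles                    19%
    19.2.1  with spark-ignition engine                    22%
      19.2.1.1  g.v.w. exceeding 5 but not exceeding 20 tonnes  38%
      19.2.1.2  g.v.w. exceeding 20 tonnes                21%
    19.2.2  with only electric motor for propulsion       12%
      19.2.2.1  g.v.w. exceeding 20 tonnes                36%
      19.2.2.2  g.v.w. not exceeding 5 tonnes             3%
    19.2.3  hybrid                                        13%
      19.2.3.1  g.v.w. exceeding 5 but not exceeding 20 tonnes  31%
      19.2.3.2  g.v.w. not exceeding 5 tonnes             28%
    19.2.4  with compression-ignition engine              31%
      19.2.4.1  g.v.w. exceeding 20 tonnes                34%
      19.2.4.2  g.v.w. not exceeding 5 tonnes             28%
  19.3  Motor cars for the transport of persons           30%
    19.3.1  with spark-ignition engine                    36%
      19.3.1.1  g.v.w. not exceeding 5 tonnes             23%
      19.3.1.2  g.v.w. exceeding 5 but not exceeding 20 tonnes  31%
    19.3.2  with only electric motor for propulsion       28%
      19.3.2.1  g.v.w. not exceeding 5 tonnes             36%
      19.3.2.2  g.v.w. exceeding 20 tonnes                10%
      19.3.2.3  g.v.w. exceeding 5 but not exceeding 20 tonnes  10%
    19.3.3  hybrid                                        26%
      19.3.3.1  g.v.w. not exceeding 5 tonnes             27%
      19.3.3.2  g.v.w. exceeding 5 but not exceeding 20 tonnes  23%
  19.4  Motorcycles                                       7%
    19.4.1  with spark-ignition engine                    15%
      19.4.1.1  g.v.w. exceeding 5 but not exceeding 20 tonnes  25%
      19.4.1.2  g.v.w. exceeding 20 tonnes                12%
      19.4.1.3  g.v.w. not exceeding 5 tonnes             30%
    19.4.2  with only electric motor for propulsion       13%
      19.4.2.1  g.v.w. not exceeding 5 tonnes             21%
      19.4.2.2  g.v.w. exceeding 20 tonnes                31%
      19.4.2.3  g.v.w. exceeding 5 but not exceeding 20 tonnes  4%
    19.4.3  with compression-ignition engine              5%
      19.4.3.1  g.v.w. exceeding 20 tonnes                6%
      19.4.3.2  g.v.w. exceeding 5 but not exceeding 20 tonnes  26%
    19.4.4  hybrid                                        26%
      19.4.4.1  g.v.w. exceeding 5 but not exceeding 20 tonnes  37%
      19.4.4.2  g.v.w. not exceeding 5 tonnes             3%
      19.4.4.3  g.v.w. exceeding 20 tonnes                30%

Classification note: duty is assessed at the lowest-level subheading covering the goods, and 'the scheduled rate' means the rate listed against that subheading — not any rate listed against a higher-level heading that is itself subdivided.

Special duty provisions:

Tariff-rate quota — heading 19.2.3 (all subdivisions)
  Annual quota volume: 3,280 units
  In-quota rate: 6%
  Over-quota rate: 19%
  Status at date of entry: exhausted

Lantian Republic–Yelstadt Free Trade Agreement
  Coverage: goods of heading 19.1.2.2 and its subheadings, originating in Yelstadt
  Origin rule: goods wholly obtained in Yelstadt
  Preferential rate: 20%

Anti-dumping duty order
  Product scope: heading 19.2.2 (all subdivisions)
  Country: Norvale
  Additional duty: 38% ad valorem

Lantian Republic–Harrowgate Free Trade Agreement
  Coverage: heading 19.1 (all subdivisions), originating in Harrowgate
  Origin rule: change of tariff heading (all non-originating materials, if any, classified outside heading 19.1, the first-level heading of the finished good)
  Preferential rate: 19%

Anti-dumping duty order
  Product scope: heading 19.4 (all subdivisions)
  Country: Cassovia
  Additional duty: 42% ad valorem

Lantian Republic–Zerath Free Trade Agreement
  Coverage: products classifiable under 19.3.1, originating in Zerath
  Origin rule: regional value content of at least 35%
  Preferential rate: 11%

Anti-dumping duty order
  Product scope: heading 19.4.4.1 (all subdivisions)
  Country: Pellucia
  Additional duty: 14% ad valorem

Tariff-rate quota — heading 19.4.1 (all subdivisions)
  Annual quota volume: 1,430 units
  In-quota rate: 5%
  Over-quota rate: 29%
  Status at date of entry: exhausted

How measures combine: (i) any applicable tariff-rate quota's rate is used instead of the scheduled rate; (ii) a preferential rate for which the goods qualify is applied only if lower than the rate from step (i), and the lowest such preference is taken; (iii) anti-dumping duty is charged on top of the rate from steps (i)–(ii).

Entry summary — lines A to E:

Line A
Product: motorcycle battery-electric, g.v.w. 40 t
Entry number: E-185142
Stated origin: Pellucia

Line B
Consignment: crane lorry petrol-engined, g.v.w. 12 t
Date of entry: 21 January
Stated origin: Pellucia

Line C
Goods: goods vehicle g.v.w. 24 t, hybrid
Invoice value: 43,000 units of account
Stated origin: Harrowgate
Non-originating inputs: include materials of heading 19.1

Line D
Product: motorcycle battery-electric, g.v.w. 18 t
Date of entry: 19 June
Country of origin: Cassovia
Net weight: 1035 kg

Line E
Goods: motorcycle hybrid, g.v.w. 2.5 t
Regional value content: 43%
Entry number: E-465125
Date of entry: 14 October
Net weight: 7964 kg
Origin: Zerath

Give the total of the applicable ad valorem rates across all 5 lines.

Line A: motorcycle → 19.4; battery-electric → 19.4.2; g.v.w. 40 t → 19.4.2.2. Scheduled 31%. No special measure applies. → 31%.
Line B: crane lorry → 19.2; petrol-engined → 19.2.1; g.v.w. 12 t → 19.2.1.1. Scheduled 38%. No special measure applies. → 38%.
Line C: goods vehicle → 19.1; hybrid → 19.1.1; g.v.w. 24 t → 19.1.1.2. Scheduled 20%. Harrowgate agreement on 19.1: CTH not met. → 20%.
Line D: motorcycle → 19.4; battery-electric → 19.4.2; g.v.w. 18 t → 19.4.2.3. Scheduled 4%. anti-dumping (Cassovia, 19.4): +42%; total 4% + 42% = 46%. → 46%.
Line E: motorcycle → 19.4; hybrid → 19.4.4; g.v.w. 2.5 t → 19.4.4.2. Scheduled 3%. Zerath agreement on 19.3.1: 19.4.4.2 not covered. → 3%.
Sum: 31% + 38% + 20% + 46% + 3% = 138%.

138%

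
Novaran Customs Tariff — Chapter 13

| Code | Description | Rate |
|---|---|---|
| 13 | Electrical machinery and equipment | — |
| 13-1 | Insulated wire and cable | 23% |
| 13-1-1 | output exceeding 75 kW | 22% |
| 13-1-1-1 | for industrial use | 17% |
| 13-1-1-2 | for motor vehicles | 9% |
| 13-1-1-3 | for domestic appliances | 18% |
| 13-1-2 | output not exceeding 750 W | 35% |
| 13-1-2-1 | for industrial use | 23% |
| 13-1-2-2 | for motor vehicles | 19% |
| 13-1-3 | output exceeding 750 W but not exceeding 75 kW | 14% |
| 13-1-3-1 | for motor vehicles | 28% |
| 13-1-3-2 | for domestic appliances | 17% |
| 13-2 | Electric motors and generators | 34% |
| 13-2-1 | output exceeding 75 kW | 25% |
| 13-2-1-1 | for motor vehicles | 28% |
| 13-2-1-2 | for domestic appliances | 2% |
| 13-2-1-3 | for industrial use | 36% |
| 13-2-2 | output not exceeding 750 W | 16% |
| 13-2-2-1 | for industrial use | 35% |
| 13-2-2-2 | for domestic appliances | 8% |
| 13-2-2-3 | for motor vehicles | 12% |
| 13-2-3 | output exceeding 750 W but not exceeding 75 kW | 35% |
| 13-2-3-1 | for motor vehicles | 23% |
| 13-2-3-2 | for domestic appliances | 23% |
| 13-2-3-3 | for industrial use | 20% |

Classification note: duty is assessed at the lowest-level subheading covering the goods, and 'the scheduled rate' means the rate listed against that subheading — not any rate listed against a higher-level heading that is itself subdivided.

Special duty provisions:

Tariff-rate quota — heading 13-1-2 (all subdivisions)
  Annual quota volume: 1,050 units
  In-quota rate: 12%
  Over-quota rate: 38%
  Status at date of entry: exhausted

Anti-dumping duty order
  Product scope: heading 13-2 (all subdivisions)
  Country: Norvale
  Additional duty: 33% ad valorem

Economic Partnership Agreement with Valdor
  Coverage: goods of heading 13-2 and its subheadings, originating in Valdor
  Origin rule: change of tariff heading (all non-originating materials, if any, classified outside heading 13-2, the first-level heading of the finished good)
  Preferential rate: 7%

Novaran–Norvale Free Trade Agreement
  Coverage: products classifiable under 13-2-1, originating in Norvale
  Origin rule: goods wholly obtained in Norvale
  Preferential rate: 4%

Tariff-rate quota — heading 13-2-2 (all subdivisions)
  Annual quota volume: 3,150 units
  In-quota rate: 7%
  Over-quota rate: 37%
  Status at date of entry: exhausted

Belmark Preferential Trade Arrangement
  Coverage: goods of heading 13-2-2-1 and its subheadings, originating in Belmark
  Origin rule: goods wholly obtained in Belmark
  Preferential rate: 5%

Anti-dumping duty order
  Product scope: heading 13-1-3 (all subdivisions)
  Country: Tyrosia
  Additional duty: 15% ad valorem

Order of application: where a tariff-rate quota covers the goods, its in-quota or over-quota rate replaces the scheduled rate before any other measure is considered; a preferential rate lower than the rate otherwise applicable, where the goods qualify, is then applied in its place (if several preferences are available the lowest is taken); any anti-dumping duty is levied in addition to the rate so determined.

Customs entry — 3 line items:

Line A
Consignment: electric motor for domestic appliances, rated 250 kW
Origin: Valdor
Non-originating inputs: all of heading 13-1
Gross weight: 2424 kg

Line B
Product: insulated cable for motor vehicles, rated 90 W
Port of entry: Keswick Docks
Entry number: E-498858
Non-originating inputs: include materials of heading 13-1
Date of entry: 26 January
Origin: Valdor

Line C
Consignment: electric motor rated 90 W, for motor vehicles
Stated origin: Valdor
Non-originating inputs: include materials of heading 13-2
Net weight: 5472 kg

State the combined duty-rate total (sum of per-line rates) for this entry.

Line A: electric motor → 13-2; rated 250 kW → 13-2-1; for domestic appliances → 13-2-1-2. Scheduled 2%. Valdor agreement on 13-2: CTH met → 7% available; preference 7% not lower than 2% → no reduction. → 2%.
Line B: insulated cable → 13-1; rated 90 W → 13-1-2; for motor vehicles → 13-1-2-2. Scheduled 19%. quota on 13-1-2 exhausted → over-quota 38%; Valdor agreement on 13-2: 13-1-2-2 not covered. → 38%.
Line C: electric motor → 13-2; rated 90 W → 13-2-2; for motor vehicles → 13-2-2-3. Scheduled 12%. quota on 13-2-2 exhausted → over-quota 37%; Valdor agreement on 13-2: CTH not met. → 37%.
Sum: 2% + 38% + 37% = 77%.

77%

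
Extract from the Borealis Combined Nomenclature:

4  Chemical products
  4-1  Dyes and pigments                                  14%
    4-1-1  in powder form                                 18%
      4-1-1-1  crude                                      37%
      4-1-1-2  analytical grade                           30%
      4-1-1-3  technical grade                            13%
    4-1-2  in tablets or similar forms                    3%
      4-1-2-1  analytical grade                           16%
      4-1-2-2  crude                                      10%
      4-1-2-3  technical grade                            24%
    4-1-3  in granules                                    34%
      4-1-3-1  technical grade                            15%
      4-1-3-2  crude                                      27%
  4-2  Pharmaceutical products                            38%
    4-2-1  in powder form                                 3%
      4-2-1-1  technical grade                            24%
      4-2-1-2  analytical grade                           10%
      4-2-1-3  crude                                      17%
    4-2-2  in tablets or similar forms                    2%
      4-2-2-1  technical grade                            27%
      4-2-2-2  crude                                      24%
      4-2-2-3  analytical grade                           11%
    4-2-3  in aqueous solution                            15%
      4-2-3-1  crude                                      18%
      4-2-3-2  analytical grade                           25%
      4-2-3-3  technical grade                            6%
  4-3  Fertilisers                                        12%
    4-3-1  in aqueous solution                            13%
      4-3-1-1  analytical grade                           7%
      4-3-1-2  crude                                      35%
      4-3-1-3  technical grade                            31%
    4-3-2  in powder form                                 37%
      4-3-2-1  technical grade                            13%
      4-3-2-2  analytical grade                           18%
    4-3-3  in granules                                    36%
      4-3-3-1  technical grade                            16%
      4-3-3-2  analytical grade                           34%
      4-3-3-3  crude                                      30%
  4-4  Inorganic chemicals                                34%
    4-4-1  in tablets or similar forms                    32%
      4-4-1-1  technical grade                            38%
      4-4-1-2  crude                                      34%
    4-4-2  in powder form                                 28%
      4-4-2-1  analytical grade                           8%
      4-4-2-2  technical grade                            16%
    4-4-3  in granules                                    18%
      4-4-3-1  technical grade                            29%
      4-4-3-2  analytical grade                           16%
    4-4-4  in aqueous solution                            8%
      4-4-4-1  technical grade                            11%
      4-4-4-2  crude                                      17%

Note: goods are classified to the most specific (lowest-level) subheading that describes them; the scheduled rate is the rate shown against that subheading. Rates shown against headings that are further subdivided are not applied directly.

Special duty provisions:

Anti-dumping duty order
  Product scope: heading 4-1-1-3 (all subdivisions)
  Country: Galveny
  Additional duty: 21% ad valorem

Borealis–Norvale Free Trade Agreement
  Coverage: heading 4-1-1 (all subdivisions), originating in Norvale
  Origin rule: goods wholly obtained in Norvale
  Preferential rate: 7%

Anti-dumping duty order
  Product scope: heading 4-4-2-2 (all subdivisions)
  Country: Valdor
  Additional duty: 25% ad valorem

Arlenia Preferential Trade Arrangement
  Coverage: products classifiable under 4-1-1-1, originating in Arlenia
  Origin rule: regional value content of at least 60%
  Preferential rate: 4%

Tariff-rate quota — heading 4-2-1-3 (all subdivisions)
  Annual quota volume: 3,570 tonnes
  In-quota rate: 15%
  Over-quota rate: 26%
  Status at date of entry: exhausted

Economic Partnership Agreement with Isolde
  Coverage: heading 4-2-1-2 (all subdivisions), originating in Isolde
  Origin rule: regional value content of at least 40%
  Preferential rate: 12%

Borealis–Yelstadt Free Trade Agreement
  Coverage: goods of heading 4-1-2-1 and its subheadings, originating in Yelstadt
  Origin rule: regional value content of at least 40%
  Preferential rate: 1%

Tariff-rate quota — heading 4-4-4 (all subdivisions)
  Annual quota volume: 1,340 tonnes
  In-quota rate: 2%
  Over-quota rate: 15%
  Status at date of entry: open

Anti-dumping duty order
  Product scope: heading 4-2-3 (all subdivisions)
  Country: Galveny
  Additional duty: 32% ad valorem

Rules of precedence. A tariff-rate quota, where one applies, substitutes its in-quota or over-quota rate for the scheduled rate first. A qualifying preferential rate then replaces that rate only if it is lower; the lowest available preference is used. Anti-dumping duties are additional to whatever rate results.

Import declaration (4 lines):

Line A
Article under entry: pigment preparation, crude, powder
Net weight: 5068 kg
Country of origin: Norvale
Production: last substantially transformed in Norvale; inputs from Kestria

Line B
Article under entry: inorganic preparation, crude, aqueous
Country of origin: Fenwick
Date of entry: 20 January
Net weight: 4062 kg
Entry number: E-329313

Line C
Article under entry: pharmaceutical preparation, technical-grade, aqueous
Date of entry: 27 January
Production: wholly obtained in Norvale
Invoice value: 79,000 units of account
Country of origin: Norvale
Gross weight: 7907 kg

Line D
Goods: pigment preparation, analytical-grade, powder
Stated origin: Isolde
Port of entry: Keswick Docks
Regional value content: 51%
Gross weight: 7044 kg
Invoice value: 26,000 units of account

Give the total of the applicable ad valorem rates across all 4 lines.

Line A: pigment → 4-1; powder → 4-1-1; crude → 4-1-1-1. Scheduled 37%. Norvale agreement on 4-1-1: not wholly obtained. → 37%.
Line B: inorganic → 4-4; aqueous → 4-4-4; crude → 4-4-4-2. Scheduled 17%. quota on 4-4-4 open → in-quota 2%. → 2%.
Line C: pharmaceutical → 4-2; aqueous → 4-2-3; technical-grade → 4-2-3-3. Scheduled 6%. Norvale agreement on 4-1-1: 4-2-3-3 not covered. → 6%.
Line D: pigment → 4-1; powder → 4-1-1; analytical-grade → 4-1-1-2. Scheduled 30%. Isolde agreement on 4-2-1-2: 4-1-1-2 not covered. → 30%.
Sum: 37% + 2% + 6% + 30% = 75%.

75%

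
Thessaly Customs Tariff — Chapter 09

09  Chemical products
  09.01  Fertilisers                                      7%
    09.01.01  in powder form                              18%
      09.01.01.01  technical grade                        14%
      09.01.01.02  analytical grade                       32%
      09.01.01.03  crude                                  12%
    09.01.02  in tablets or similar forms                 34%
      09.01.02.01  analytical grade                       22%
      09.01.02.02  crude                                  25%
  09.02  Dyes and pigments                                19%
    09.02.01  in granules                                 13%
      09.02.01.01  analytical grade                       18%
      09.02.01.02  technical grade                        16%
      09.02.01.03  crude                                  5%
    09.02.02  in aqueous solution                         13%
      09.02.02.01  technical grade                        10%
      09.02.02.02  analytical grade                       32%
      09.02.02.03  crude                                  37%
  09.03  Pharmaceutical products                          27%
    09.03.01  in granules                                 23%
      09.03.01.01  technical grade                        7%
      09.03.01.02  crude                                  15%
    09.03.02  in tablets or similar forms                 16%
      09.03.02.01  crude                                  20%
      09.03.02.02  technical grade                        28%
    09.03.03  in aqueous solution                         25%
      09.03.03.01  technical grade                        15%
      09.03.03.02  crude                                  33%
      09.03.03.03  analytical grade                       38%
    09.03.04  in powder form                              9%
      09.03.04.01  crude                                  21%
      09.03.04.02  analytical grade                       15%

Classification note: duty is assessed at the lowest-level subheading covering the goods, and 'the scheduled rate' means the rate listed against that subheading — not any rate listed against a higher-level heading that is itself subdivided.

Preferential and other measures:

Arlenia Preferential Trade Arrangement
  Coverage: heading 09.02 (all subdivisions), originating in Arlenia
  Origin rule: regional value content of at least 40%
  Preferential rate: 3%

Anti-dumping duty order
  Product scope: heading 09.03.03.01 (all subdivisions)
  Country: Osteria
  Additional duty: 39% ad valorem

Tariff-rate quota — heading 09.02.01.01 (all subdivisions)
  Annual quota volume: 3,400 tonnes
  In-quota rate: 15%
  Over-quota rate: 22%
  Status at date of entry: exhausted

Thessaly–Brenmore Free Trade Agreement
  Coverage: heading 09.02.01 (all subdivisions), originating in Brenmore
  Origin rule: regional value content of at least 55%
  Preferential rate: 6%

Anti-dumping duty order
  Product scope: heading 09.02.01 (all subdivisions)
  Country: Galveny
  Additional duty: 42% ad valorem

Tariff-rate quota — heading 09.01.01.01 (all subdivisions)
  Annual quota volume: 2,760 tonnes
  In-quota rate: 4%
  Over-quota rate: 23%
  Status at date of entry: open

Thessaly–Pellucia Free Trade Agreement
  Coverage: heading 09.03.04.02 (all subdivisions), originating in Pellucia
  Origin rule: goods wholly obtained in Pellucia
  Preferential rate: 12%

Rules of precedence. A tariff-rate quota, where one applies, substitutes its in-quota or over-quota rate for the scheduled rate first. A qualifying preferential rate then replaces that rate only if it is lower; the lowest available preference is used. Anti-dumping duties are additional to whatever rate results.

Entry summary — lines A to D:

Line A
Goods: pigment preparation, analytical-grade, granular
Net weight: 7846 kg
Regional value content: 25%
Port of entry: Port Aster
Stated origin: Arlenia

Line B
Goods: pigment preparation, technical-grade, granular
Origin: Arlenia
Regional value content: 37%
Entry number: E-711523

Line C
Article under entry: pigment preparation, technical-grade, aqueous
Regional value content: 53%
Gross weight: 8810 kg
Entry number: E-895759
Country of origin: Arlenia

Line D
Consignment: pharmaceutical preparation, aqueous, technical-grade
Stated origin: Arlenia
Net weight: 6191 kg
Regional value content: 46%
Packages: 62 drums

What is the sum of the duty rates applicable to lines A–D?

56%

Line A: pigment → 09.02; granular → 09.02.01; analytical-grade → 09.02.01.01. Scheduled 18%. quota on 09.02.01.01 exhausted → over-quota 22%; Arlenia agreement on 09.02: RVC < 40%. → 22%.
Line B: pigment → 09.02; granular → 09.02.01; technical-grade → 09.02.01.02. Scheduled 16%. Arlenia agreement on 09.02: RVC < 40%. → 16%.
Line C: pigment → 09.02; aqueous → 09.02.02; technical-grade → 09.02.02.01. Scheduled 10%. Arlenia agreement on 09.02: RVC ≥ 40% → 3% available; preferential 3%. → 3%.
Line D: pharmaceutical → 09.03; aqueous → 09.03.03; technical-grade → 09.03.03.01. Scheduled 15%. Arlenia agreement on 09.02: 09.03.03.01 not covered. → 15%.
Sum: 22% + 16% + 3% + 15% = 56%.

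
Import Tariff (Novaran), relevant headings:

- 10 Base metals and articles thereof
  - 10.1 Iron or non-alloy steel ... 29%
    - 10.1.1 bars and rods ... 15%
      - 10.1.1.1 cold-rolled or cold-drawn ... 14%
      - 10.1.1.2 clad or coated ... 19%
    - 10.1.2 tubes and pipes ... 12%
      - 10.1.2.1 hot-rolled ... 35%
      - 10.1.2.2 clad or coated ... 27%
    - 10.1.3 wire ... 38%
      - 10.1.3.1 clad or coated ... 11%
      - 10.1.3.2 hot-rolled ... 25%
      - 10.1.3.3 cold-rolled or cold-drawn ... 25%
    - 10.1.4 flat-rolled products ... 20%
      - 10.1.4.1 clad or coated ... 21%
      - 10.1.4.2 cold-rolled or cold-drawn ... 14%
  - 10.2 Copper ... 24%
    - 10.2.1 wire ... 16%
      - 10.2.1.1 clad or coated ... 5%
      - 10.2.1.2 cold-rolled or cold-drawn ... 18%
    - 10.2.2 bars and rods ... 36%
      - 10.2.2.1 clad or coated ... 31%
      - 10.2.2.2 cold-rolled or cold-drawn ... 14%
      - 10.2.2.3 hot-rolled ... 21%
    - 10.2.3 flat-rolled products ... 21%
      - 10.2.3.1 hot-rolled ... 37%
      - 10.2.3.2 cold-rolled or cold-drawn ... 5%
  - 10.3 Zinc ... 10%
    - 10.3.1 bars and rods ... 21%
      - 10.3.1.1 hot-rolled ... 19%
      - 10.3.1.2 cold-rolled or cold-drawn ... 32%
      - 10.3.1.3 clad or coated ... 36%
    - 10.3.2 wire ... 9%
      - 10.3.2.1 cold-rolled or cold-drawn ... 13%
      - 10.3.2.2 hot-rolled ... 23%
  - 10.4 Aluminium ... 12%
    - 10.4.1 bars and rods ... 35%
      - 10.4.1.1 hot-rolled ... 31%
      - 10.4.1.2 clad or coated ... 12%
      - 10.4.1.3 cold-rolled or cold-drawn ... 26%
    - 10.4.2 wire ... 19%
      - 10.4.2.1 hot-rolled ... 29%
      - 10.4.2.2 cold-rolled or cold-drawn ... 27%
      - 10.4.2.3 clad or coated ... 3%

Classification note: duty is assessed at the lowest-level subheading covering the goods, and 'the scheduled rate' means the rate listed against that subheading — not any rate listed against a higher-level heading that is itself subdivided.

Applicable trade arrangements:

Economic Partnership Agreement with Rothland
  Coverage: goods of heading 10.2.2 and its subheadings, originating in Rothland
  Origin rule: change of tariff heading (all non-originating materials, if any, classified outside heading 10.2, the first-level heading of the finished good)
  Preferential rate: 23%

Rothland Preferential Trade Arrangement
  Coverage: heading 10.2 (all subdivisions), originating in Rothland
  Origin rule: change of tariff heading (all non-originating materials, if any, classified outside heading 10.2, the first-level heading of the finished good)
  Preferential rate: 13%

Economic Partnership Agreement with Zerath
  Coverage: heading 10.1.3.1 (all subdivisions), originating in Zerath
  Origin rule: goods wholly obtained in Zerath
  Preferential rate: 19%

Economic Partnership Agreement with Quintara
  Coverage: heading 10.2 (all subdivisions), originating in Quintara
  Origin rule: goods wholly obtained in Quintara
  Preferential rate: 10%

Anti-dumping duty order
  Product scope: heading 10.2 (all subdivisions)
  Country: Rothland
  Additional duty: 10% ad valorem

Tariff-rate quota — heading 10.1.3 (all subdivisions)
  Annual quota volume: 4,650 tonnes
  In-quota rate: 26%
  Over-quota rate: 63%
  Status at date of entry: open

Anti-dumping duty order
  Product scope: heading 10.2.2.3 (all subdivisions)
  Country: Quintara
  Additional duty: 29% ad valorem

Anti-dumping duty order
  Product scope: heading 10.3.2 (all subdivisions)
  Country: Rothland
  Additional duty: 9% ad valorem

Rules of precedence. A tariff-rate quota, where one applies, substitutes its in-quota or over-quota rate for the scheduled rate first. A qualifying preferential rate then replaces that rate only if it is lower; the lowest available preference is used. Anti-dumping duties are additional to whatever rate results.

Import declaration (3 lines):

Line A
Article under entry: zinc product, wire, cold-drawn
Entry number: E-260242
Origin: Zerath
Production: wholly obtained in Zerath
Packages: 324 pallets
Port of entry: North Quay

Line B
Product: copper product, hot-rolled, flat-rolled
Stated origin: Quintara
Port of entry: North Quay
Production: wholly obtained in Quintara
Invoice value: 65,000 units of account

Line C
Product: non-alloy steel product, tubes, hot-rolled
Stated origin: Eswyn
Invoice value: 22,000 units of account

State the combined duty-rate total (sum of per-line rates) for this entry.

Line A: zinc → 10.3; wire → 10.3.2; cold-drawn → 10.3.2.1. Scheduled 13%. Zerath agreement on 10.1.3.1: 10.3.2.1 not covered. → 13%.
Line B: copper → 10.2; flat-rolled → 10.2.3; hot-rolled → 10.2.3.1. Scheduled 37%. Quintara agreement on 10.2: wholly obtained → 10% available; preferential 10%. → 10%.
Line C: non-alloy steel → 10.1; tubes → 10.1.2; hot-rolled → 10.1.2.1. Scheduled 35%. No special measure applies. → 35%.
Sum: 13% + 10% + 35% = 58%.

58%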